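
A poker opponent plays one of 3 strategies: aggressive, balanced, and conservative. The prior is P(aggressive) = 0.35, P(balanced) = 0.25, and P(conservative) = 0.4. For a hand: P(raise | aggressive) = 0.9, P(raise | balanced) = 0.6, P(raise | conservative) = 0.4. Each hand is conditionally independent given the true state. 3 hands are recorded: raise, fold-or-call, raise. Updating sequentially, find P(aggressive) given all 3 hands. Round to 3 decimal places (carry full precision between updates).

0.276

After 'raise': normaliser = 0.9·0.3500 + 0.6·0.2500 + 0.4·0.4000; P(aggressive) ≈ 0.5040, P(balanced) ≈ 0.2400, P(conservative) ≈ 0.2560
After 'fold-or-call': normaliser = 0.1·0.5040 + 0.4·0.2400 + 0.6·0.2560; P(aggressive) ≈ 0.1680, P(balanced) ≈ 0.3200, P(conservative) ≈ 0.5120
After 'raise': normaliser = 0.9·0.1680 + 0.6·0.3200 + 0.4·0.5120; P(aggressive) ≈ 0.2759, P(balanced) ≈ 0.3504, P(conservative) ≈ 0.3737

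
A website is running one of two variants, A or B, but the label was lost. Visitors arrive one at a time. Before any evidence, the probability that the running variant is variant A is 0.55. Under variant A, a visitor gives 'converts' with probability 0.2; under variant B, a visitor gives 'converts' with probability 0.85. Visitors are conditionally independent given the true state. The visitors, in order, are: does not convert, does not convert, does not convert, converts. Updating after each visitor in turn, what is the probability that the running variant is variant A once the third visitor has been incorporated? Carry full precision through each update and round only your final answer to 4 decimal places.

0.9946

Apply Bayes' rule sequentially, carrying P(A) forward.
After 'does not convert': P(A) = 0.8·0.5500 / (0.8·0.5500 + 0.15·0.4500) ≈ 0.8670
After 'does not convert': P(A) = 0.8·0.8670 / (0.8·0.8670 + 0.15·0.1330) ≈ 0.9720
After 'does not convert': P(A) = 0.8·0.9720 / (0.8·0.9720 + 0.15·0.0280) ≈ 0.9946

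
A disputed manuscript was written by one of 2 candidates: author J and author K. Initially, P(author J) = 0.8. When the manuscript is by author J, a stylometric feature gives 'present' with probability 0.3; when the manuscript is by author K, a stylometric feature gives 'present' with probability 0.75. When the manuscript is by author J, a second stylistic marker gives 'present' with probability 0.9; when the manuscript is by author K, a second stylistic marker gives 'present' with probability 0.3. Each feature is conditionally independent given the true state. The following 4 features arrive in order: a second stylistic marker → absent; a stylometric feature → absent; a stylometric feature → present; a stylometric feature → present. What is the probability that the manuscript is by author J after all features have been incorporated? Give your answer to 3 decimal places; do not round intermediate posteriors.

Each posterior becomes the prior for the next update.
After a second stylistic marker='absent': P(author J) = 0.1·0.8000 / (0.1·0.8000 + 0.7·0.2000) ≈ 0.3636
After a stylometric feature='absent': P(author J) = 0.7·0.3636 / (0.7·0.3636 + 0.25·0.6364) ≈ 0.6154
After a stylometric feature='present': P(author J) = 0.3·0.6154 / (0.3·0.6154 + 0.75·0.3846) ≈ 0.3902
After a stylometric feature='present': P(author J) = 0.3·0.3902 / (0.3·0.3902 + 0.75·0.6098) ≈ 0.2038

0.204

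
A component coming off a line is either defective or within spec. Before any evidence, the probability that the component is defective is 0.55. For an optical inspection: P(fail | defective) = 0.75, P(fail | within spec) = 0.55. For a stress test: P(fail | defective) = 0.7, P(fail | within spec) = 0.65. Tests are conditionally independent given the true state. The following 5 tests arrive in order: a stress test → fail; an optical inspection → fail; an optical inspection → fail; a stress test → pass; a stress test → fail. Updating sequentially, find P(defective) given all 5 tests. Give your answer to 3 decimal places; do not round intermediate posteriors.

0.693

After a stress test='fail': P(defective) = 0.7·0.5500 / (0.7·0.5500 + 0.65·0.4500) ≈ 0.5683
After an optical inspection='fail': P(defective) = 0.75·0.5683 / (0.75·0.5683 + 0.55·0.4317) ≈ 0.6422
After an optical inspection='fail': P(defective) = 0.75·0.6422 / (0.75·0.6422 + 0.55·0.3578) ≈ 0.7099
After a stress test='pass': P(defective) = 0.3·0.7099 / (0.3·0.7099 + 0.35·0.2901) ≈ 0.6772
After a stress test='fail': P(defective) = 0.7·0.6772 / (0.7·0.6772 + 0.65·0.3228) ≈ 0.6932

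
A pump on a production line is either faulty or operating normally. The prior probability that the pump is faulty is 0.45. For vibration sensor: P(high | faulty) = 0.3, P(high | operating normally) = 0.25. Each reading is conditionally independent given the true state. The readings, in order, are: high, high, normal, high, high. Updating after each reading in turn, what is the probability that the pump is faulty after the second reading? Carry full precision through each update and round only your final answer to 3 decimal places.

Apply Bayes' rule sequentially, carrying P(faulty) forward.
After 'high': P(faulty) = 0.3·0.4500 / (0.3·0.4500 + 0.25·0.5500) ≈ 0.4954
After 'high': P(faulty) = 0.3·0.4954 / (0.3·0.4954 + 0.25·0.5046) ≈ 0.5409

0.541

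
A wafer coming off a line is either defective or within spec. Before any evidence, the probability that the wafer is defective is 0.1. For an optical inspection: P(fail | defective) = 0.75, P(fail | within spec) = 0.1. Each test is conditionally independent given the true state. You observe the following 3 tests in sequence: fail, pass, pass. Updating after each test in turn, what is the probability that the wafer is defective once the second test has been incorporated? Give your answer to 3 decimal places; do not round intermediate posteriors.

After 'fail': P(defective) = 0.75·0.1000 / (0.75·0.1000 + 0.1·0.9000) ≈ 0.4545
After 'pass': P(defective) = 0.25·0.4545 / (0.25·0.4545 + 0.9·0.5455) ≈ 0.1880

0.188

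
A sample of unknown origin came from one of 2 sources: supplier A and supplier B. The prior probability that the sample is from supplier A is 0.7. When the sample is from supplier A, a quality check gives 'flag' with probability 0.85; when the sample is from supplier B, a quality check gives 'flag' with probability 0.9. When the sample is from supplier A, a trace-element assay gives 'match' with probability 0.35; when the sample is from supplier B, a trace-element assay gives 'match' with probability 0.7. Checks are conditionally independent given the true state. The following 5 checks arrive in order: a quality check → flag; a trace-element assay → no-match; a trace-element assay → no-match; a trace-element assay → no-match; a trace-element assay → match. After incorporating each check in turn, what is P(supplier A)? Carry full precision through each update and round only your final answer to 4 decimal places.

0.9181

After a quality check='flag': P(supplier A) = 0.85·0.7000 / (0.85·0.7000 + 0.9·0.3000) ≈ 0.6879
After a trace-element assay='no-match': P(supplier A) = 0.65·0.6879 / (0.65·0.6879 + 0.3·0.3121) ≈ 0.8268
After a trace-element assay='no-match': P(supplier A) = 0.65·0.8268 / (0.65·0.8268 + 0.3·0.1732) ≈ 0.9119
After a trace-element assay='no-match': P(supplier A) = 0.65·0.9119 / (0.65·0.9119 + 0.3·0.0881) ≈ 0.9573
After a trace-element assay='match': P(supplier A) = 0.35·0.9573 / (0.35·0.9573 + 0.7·0.0427) ≈ 0.9181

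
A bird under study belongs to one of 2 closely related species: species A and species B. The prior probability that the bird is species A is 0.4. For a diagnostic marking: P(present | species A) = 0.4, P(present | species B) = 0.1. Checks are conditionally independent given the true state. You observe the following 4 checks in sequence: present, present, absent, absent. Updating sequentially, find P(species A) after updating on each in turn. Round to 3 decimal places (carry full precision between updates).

After 'present': P(species A) = 0.4·0.4000 / (0.4·0.4000 + 0.1·0.6000) ≈ 0.7273
After 'present': P(species A) = 0.4·0.7273 / (0.4·0.7273 + 0.1·0.2727) ≈ 0.9143
After 'absent': P(species A) = 0.6·0.9143 / (0.6·0.9143 + 0.9·0.0857) ≈ 0.8767
After 'absent': P(species A) = 0.6·0.8767 / (0.6·0.8767 + 0.9·0.1233) ≈ 0.8258

0.826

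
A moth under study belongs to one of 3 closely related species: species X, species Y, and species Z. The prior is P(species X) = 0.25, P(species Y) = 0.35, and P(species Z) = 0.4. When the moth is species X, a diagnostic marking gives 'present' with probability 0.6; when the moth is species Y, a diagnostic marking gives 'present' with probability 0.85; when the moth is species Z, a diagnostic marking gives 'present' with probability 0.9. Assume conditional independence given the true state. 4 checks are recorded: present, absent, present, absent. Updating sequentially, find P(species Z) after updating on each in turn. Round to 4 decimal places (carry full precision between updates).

Apply Bayes' rule sequentially, carrying P(species Z) forward.
After 'present': normaliser = 0.6·0.2500 + 0.85·0.3500 + 0.9·0.4000; P(species X) ≈ 0.1858, P(species Y) ≈ 0.3684, P(species Z) ≈ 0.4458
After 'absent': normaliser = 0.4·0.1858 + 0.15·0.3684 + 0.1·0.4458; P(species X) ≈ 0.4267, P(species Y) ≈ 0.3173, P(species Z) ≈ 0.2560
After 'present': normaliser = 0.6·0.4267 + 0.85·0.3173 + 0.9·0.2560; P(species X) ≈ 0.3386, P(species Y) ≈ 0.3567, P(species Z) ≈ 0.3047
After 'absent': normaliser = 0.4·0.3386 + 0.15·0.3567 + 0.1·0.3047; P(species X) ≈ 0.6172, P(species Y) ≈ 0.2439, P(species Z) ≈ 0.1389

0.1389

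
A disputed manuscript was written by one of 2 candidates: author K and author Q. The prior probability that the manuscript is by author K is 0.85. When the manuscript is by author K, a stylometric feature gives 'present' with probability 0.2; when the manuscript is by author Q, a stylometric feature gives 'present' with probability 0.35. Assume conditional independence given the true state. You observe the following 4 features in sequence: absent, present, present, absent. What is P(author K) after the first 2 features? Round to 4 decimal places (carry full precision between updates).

After 'absent': P(author K) = 0.8·0.8500 / (0.8·0.8500 + 0.65·0.1500) ≈ 0.8746
After 'present': P(author K) = 0.2·0.8746 / (0.2·0.8746 + 0.35·0.1254) ≈ 0.7994

0.7994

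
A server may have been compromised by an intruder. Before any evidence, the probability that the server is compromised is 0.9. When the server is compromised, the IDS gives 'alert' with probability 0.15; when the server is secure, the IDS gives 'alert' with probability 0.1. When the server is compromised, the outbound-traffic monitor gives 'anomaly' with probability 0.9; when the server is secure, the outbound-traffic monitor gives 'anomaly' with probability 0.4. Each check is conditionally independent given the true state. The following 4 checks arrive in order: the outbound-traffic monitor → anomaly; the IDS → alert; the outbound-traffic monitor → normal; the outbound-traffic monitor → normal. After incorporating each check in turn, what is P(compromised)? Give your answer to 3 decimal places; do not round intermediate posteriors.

After the outbound-traffic monitor='anomaly': P(compromised) = 0.9·0.9000 / (0.9·0.9000 + 0.4·0.1000) ≈ 0.9529
After the IDS='alert': P(compromised) = 0.15·0.9529 / (0.15·0.9529 + 0.1·0.0471) ≈ 0.9681
After the outbound-traffic monitor='normal': P(compromised) = 0.1·0.9681 / (0.1·0.9681 + 0.6·0.0319) ≈ 0.8351
After the outbound-traffic monitor='normal': P(compromised) = 0.1·0.8351 / (0.1·0.8351 + 0.6·0.1649) ≈ 0.4576

0.458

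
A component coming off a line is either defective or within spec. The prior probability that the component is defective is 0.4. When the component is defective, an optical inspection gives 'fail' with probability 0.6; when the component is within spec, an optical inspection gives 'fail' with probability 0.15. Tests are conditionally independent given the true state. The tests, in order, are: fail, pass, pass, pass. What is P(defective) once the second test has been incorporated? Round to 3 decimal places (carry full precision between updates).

After 'fail': P(defective) = 0.6·0.4000 / (0.6·0.4000 + 0.15·0.6000) ≈ 0.7273
After 'pass': P(defective) = 0.4·0.7273 / (0.4·0.7273 + 0.85·0.2727) ≈ 0.5565

0.557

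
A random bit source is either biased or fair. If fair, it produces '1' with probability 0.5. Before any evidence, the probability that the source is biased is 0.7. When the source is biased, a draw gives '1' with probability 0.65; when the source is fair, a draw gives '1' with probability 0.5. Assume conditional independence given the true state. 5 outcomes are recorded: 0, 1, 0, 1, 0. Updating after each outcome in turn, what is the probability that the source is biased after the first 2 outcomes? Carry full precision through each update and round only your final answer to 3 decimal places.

0.680

After '0': P(biased) = 0.35·0.7000 / (0.35·0.7000 + 0.5·0.3000) ≈ 0.6203
After '1': P(biased) = 0.65·0.6203 / (0.65·0.6203 + 0.5·0.3797) ≈ 0.6798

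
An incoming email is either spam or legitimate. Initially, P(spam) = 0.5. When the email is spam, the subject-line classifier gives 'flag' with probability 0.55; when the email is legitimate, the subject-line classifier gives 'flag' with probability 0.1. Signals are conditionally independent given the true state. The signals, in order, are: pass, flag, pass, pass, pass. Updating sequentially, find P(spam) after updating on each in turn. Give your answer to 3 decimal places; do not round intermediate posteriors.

Each posterior becomes the prior for the next update.
After 'pass': P(spam) = 0.45·0.5000 / (0.45·0.5000 + 0.9·0.5000) ≈ 0.3333
After 'flag': P(spam) = 0.55·0.3333 / (0.55·0.3333 + 0.1·0.6667) ≈ 0.7333
After 'pass': P(spam) = 0.45·0.7333 / (0.45·0.7333 + 0.9·0.2667) ≈ 0.5789
After 'pass': P(spam) = 0.45·0.5789 / (0.45·0.5789 + 0.9·0.4211) ≈ 0.4074
After 'pass': P(spam) = 0.45·0.4074 / (0.45·0.4074 + 0.9·0.5926) ≈ 0.2558

0.256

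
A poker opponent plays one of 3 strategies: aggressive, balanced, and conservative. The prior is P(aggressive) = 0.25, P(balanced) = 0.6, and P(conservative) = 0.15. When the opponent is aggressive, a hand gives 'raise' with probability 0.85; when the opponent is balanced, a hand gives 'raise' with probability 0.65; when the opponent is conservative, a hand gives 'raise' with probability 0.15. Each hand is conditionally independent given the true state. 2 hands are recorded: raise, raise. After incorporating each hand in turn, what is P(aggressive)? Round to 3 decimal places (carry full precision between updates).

0.413

Apply Bayes' rule sequentially, carrying P(aggressive) forward.
After 'raise': normaliser = 0.85·0.2500 + 0.65·0.6000 + 0.15·0.1500; P(aggressive) ≈ 0.3400, P(balanced) ≈ 0.6240, P(conservative) ≈ 0.0360
After 'raise': normaliser = 0.85·0.3400 + 0.65·0.6240 + 0.15·0.0360; P(aggressive) ≈ 0.4129, P(balanced) ≈ 0.5794, P(conservative) ≈ 0.0077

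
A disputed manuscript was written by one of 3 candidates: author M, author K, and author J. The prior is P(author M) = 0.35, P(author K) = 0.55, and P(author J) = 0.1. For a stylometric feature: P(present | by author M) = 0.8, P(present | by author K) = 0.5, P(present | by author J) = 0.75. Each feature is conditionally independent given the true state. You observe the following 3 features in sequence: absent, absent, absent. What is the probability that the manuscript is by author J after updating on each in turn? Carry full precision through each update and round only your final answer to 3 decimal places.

0.021

Each posterior becomes the prior for the next update.
After 'absent': normaliser = 0.2·0.3500 + 0.5·0.5500 + 0.25·0.1000; P(author M) ≈ 0.1892, P(author K) ≈ 0.7432, P(author J) ≈ 0.0676
After 'absent': normaliser = 0.2·0.1892 + 0.5·0.7432 + 0.25·0.0676; P(author M) ≈ 0.0887, P(author K) ≈ 0.8716, P(author J) ≈ 0.0396
After 'absent': normaliser = 0.2·0.0887 + 0.5·0.8716 + 0.25·0.0396; P(author M) ≈ 0.0383, P(author K) ≈ 0.9403, P(author J) ≈ 0.0214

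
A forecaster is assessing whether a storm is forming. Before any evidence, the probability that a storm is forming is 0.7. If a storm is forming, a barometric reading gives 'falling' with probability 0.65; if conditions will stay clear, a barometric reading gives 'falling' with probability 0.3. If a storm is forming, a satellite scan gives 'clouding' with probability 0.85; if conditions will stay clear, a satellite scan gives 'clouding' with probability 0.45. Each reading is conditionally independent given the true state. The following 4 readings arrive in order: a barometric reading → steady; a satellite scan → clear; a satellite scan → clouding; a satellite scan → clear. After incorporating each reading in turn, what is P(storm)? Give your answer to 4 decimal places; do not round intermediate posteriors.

0.1408

After a barometric reading='steady': P(storm) = 0.35·0.7000 / (0.35·0.7000 + 0.7·0.3000) ≈ 0.5385
After a satellite scan='clear': P(storm) = 0.15·0.5385 / (0.15·0.5385 + 0.55·0.4615) ≈ 0.2414
After a satellite scan='clouding': P(storm) = 0.85·0.2414 / (0.85·0.2414 + 0.45·0.7586) ≈ 0.3754
After a satellite scan='clear': P(storm) = 0.15·0.3754 / (0.15·0.3754 + 0.55·0.6246) ≈ 0.1408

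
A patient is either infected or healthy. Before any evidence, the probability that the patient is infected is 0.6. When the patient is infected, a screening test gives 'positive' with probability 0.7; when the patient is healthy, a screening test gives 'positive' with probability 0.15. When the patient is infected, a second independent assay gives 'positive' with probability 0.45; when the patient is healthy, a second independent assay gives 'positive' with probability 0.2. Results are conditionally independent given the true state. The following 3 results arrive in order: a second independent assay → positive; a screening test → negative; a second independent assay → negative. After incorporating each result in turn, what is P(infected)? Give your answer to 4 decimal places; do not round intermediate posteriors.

Apply Bayes' rule sequentially, carrying P(infected) forward.
After a second independent assay='positive': P(infected) = 0.45·0.6000 / (0.45·0.6000 + 0.2·0.4000) ≈ 0.7714
After a screening test='negative': P(infected) = 0.3·0.7714 / (0.3·0.7714 + 0.85·0.2286) ≈ 0.5436
After a second independent assay='negative': P(infected) = 0.55·0.5436 / (0.55·0.5436 + 0.8·0.4564) ≈ 0.4502

0.4502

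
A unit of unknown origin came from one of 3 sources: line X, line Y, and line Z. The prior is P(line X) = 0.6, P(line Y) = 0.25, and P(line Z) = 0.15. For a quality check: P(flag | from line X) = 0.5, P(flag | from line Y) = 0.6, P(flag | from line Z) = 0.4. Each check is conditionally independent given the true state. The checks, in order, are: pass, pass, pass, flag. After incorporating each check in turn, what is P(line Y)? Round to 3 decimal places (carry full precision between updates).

After 'pass': normaliser = 0.5·0.6000 + 0.4·0.2500 + 0.6·0.1500; P(line X) ≈ 0.6122, P(line Y) ≈ 0.2041, P(line Z) ≈ 0.1837
After 'pass': normaliser = 0.5·0.6122 + 0.4·0.2041 + 0.6·0.1837; P(line X) ≈ 0.6148, P(line Y) ≈ 0.1639, P(line Z) ≈ 0.2213
After 'pass': normaliser = 0.5·0.6148 + 0.4·0.1639 + 0.6·0.2213; P(line X) ≈ 0.6078, P(line Y) ≈ 0.1297, P(line Z) ≈ 0.2626
After 'flag': normaliser = 0.5·0.6078 + 0.6·0.1297 + 0.4·0.2626; P(line X) ≈ 0.6244, P(line Y) ≈ 0.1598, P(line Z) ≈ 0.2158

0.160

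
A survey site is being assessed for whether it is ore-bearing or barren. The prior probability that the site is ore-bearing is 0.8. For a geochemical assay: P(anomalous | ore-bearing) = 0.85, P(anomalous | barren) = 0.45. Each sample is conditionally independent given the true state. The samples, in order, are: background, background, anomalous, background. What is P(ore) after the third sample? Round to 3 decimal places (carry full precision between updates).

0.360

After 'background': P(ore) = 0.15·0.8000 / (0.15·0.8000 + 0.55·0.2000) ≈ 0.5217
After 'background': P(ore) = 0.15·0.5217 / (0.15·0.5217 + 0.55·0.4783) ≈ 0.2293
After 'anomalous': P(ore) = 0.85·0.2293 / (0.85·0.2293 + 0.45·0.7707) ≈ 0.3598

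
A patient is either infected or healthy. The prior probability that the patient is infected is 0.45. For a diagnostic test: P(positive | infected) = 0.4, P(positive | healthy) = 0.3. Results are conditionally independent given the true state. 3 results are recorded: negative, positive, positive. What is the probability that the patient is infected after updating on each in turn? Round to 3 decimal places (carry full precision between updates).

Apply Bayes' rule sequentially, carrying P(infected) forward.
After 'negative': P(infected) = 0.6·0.4500 / (0.6·0.4500 + 0.7·0.5500) ≈ 0.4122
After 'positive': P(infected) = 0.4·0.4122 / (0.4·0.4122 + 0.3·0.5878) ≈ 0.4832
After 'positive': P(infected) = 0.4·0.4832 / (0.4·0.4832 + 0.3·0.5168) ≈ 0.5549

0.555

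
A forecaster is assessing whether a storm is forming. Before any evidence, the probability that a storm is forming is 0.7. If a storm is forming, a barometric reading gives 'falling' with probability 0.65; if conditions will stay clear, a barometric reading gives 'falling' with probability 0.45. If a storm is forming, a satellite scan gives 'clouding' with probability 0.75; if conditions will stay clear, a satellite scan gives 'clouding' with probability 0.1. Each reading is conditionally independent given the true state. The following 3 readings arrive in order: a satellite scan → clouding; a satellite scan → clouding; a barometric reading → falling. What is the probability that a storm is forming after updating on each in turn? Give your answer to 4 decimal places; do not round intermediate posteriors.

After a satellite scan='clouding': P(storm) = 0.75·0.7000 / (0.75·0.7000 + 0.1·0.3000) ≈ 0.9459
After a satellite scan='clouding': P(storm) = 0.75·0.9459 / (0.75·0.9459 + 0.1·0.0541) ≈ 0.9924
After a barometric reading='falling': P(storm) = 0.65·0.9924 / (0.65·0.9924 + 0.45·0.0076) ≈ 0.9948

0.9948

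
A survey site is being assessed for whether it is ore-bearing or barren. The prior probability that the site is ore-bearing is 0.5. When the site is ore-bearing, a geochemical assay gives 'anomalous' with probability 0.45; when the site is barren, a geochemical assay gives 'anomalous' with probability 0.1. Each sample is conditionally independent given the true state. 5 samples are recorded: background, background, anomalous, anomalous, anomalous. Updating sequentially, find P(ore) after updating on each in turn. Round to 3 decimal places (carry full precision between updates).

0.971

After 'background': P(ore) = 0.55·0.5000 / (0.55·0.5000 + 0.9·0.5000) ≈ 0.3793
After 'background': P(ore) = 0.55·0.3793 / (0.55·0.3793 + 0.9·0.6207) ≈ 0.2719
After 'anomalous': P(ore) = 0.45·0.2719 / (0.45·0.2719 + 0.1·0.7281) ≈ 0.6269
After 'anomalous': P(ore) = 0.45·0.6269 / (0.45·0.6269 + 0.1·0.3731) ≈ 0.8832
After 'anomalous': P(ore) = 0.45·0.8832 / (0.45·0.8832 + 0.1·0.1168) ≈ 0.9715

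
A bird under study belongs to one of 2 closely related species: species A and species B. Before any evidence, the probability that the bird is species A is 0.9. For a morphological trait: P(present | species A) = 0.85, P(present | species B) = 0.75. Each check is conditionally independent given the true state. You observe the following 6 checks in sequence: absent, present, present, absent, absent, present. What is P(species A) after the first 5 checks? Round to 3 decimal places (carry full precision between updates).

After 'absent': P(species A) = 0.15·0.9000 / (0.15·0.9000 + 0.25·0.1000) ≈ 0.8438
After 'present': P(species A) = 0.85·0.8438 / (0.85·0.8438 + 0.75·0.1562) ≈ 0.8596
After 'present': P(species A) = 0.85·0.8596 / (0.85·0.8596 + 0.75·0.1404) ≈ 0.8740
After 'absent': P(species A) = 0.15·0.8740 / (0.15·0.8740 + 0.25·0.1260) ≈ 0.8063
After 'absent': P(species A) = 0.15·0.8063 / (0.15·0.8063 + 0.25·0.1937) ≈ 0.7140

0.714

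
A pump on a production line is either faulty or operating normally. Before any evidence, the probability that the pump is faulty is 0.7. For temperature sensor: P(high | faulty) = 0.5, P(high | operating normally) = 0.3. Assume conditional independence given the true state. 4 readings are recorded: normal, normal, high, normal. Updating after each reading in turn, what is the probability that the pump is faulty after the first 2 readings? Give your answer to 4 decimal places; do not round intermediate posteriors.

Each posterior becomes the prior for the next update.
After 'normal': P(faulty) = 0.5·0.7000 / (0.5·0.7000 + 0.7·0.3000) ≈ 0.6250
After 'normal': P(faulty) = 0.5·0.6250 / (0.5·0.6250 + 0.7·0.3750) ≈ 0.5435

0.5435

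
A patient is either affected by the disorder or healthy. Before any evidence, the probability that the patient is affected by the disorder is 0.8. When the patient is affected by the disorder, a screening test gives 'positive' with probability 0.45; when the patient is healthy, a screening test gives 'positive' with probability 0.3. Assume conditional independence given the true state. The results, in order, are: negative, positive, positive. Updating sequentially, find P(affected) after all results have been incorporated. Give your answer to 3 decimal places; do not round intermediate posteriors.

Each posterior becomes the prior for the next update.
After 'negative': P(affected) = 0.55·0.8000 / (0.55·0.8000 + 0.7·0.2000) ≈ 0.7586
After 'positive': P(affected) = 0.45·0.7586 / (0.45·0.7586 + 0.3·0.2414) ≈ 0.8250
After 'positive': P(affected) = 0.45·0.8250 / (0.45·0.8250 + 0.3·0.1750) ≈ 0.8761

0.876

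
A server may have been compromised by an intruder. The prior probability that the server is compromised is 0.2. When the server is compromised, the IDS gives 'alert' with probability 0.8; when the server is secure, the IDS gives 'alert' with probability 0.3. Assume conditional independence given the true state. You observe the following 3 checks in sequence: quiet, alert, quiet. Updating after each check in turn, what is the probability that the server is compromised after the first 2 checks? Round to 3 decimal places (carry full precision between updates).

Each posterior becomes the prior for the next update.
After 'quiet': P(compromised) = 0.2·0.2000 / (0.2·0.2000 + 0.7·0.8000) ≈ 0.0667
After 'alert': P(compromised) = 0.8·0.0667 / (0.8·0.0667 + 0.3·0.9333) ≈ 0.1600

0.160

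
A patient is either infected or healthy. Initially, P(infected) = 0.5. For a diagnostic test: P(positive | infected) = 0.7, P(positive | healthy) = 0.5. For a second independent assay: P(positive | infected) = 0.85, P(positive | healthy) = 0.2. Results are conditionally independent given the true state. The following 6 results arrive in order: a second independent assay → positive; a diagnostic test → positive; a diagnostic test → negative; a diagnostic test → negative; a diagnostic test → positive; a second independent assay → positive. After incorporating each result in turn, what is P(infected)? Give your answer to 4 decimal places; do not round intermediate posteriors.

0.9272

After a second independent assay='positive': P(infected) = 0.85·0.5000 / (0.85·0.5000 + 0.2·0.5000) ≈ 0.8095
After a diagnostic test='positive': P(infected) = 0.7·0.8095 / (0.7·0.8095 + 0.5·0.1905) ≈ 0.8561
After a diagnostic test='negative': P(infected) = 0.3·0.8561 / (0.3·0.8561 + 0.5·0.1439) ≈ 0.7812
After a diagnostic test='negative': P(infected) = 0.3·0.7812 / (0.3·0.7812 + 0.5·0.2188) ≈ 0.6817
After a diagnostic test='positive': P(infected) = 0.7·0.6817 / (0.7·0.6817 + 0.5·0.3183) ≈ 0.7499
After a second independent assay='positive': P(infected) = 0.85·0.7499 / (0.85·0.7499 + 0.2·0.2501) ≈ 0.9272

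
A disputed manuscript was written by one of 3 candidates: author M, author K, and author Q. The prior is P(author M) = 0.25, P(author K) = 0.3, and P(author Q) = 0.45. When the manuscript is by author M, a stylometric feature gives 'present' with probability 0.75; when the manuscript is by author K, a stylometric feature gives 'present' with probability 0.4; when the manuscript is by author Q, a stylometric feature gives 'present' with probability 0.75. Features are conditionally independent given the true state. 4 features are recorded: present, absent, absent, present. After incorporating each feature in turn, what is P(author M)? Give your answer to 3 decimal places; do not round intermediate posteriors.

0.210

Apply Bayes' rule sequentially, carrying P(author M) forward.
After 'present': normaliser = 0.75·0.2500 + 0.4·0.3000 + 0.75·0.4500; P(author M) ≈ 0.2907, P(author K) ≈ 0.1860, P(author Q) ≈ 0.5233
After 'absent': normaliser = 0.25·0.2907 + 0.6·0.1860 + 0.25·0.5233; P(author M) ≈ 0.2306, P(author K) ≈ 0.3542, P(author Q) ≈ 0.4151
After 'absent': normaliser = 0.25·0.2306 + 0.6·0.3542 + 0.25·0.4151; P(author M) ≈ 0.1542, P(author K) ≈ 0.5683, P(author Q) ≈ 0.2775
After 'present': normaliser = 0.75·0.1542 + 0.4·0.5683 + 0.75·0.2775; P(author M) ≈ 0.2098, P(author K) ≈ 0.4125, P(author Q) ≈ 0.3777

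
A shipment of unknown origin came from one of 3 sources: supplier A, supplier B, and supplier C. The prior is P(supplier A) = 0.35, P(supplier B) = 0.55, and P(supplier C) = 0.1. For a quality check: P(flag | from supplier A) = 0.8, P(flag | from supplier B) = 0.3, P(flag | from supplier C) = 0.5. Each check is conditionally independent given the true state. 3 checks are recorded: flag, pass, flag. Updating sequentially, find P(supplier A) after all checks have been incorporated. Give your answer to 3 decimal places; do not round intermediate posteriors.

After 'flag': normaliser = 0.8·0.3500 + 0.3·0.5500 + 0.5·0.1000; P(supplier A) ≈ 0.5657, P(supplier B) ≈ 0.3333, P(supplier C) ≈ 0.1010
After 'pass': normaliser = 0.2·0.5657 + 0.7·0.3333 + 0.5·0.1010; P(supplier A) ≈ 0.2850, P(supplier B) ≈ 0.5878, P(supplier C) ≈ 0.1272
After 'flag': normaliser = 0.8·0.2850 + 0.3·0.5878 + 0.5·0.1272; P(supplier A) ≈ 0.4872, P(supplier B) ≈ 0.3768, P(supplier C) ≈ 0.1359

0.487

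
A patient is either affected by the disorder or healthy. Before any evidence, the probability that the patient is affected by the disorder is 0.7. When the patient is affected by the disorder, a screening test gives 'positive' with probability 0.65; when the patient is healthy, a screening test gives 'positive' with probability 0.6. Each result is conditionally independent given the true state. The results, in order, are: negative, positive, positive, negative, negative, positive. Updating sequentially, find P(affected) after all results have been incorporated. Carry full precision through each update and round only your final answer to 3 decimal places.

0.665

After 'negative': P(affected) = 0.35·0.7000 / (0.35·0.7000 + 0.4·0.3000) ≈ 0.6712
After 'positive': P(affected) = 0.65·0.6712 / (0.65·0.6712 + 0.6·0.3288) ≈ 0.6886
After 'positive': P(affected) = 0.65·0.6886 / (0.65·0.6886 + 0.6·0.3114) ≈ 0.7055
After 'negative': P(affected) = 0.35·0.7055 / (0.35·0.7055 + 0.4·0.2945) ≈ 0.6771
After 'negative': P(affected) = 0.35·0.6771 / (0.35·0.6771 + 0.4·0.3229) ≈ 0.6472
After 'positive': P(affected) = 0.65·0.6472 / (0.65·0.6472 + 0.6·0.3528) ≈ 0.6653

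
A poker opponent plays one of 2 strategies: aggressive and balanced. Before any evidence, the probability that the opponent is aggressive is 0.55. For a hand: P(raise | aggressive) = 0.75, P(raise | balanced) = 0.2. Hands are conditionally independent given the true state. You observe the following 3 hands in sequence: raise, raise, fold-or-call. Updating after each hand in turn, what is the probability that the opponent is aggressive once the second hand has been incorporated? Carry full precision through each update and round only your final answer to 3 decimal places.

After 'raise': P(aggressive) = 0.75·0.5500 / (0.75·0.5500 + 0.2·0.4500) ≈ 0.8209
After 'raise': P(aggressive) = 0.75·0.8209 / (0.75·0.8209 + 0.2·0.1791) ≈ 0.9450

0.945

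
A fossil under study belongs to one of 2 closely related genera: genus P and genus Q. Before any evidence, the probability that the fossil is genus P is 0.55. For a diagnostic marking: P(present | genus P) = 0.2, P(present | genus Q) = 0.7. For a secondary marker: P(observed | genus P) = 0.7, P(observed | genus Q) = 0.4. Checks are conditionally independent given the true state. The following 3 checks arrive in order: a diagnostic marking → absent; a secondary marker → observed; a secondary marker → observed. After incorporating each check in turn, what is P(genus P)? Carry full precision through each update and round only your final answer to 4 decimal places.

Apply Bayes' rule sequentially, carrying P(genus P) forward.
After a diagnostic marking='absent': P(genus P) = 0.8·0.5500 / (0.8·0.5500 + 0.3·0.4500) ≈ 0.7652
After a secondary marker='observed': P(genus P) = 0.7·0.7652 / (0.7·0.7652 + 0.4·0.2348) ≈ 0.8508
After a secondary marker='observed': P(genus P) = 0.7·0.8508 / (0.7·0.8508 + 0.4·0.1492) ≈ 0.9089

0.9089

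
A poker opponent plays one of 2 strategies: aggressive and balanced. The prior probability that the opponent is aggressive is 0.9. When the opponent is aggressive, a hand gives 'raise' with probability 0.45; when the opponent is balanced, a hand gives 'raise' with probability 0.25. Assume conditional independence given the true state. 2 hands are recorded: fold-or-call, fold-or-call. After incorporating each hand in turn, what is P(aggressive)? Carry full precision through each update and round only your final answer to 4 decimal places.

0.8288

After 'fold-or-call': P(aggressive) = 0.55·0.9000 / (0.55·0.9000 + 0.75·0.1000) ≈ 0.8684
After 'fold-or-call': P(aggressive) = 0.55·0.8684 / (0.55·0.8684 + 0.75·0.1316) ≈ 0.8288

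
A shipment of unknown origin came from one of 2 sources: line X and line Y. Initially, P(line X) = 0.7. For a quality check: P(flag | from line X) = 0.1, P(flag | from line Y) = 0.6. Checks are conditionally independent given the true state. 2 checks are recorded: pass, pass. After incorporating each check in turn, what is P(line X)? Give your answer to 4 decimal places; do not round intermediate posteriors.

After 'pass': P(line X) = 0.9·0.7000 / (0.9·0.7000 + 0.4·0.3000) ≈ 0.8400
After 'pass': P(line X) = 0.9·0.8400 / (0.9·0.8400 + 0.4·0.1600) ≈ 0.9220

0.9220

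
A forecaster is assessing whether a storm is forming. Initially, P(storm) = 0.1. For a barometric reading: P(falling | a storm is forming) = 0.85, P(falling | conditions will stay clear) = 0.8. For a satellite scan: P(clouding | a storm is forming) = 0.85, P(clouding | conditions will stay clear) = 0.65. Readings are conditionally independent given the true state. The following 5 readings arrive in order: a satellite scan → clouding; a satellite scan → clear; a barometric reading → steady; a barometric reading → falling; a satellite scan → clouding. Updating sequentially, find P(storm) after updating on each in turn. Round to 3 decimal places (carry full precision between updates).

0.061

After a satellite scan='clouding': P(storm) = 0.85·0.1000 / (0.85·0.1000 + 0.65·0.9000) ≈ 0.1269
After a satellite scan='clear': P(storm) = 0.15·0.1269 / (0.15·0.1269 + 0.35·0.8731) ≈ 0.0586
After a barometric reading='steady': P(storm) = 0.15·0.0586 / (0.15·0.0586 + 0.2·0.9414) ≈ 0.0446
After a barometric reading='falling': P(storm) = 0.85·0.0446 / (0.85·0.0446 + 0.8·0.9554) ≈ 0.0473
After a satellite scan='clouding': P(storm) = 0.85·0.0473 / (0.85·0.0473 + 0.65·0.9527) ≈ 0.0609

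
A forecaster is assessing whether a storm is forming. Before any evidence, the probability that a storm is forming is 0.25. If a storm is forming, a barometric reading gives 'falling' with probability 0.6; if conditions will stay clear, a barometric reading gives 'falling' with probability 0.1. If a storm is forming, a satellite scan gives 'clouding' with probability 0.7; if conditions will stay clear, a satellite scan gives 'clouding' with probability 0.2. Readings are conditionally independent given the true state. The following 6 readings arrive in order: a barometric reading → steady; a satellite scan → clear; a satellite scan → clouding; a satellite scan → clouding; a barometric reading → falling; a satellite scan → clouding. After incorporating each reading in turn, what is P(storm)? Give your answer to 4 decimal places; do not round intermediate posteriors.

Each posterior becomes the prior for the next update.
After a barometric reading='steady': P(storm) = 0.4·0.2500 / (0.4·0.2500 + 0.9·0.7500) ≈ 0.1290
After a satellite scan='clear': P(storm) = 0.3·0.1290 / (0.3·0.1290 + 0.8·0.8710) ≈ 0.0526
After a satellite scan='clouding': P(storm) = 0.7·0.0526 / (0.7·0.0526 + 0.2·0.9474) ≈ 0.1628
After a satellite scan='clouding': P(storm) = 0.7·0.1628 / (0.7·0.1628 + 0.2·0.8372) ≈ 0.4050
After a barometric reading='falling': P(storm) = 0.6·0.4050 / (0.6·0.4050 + 0.1·0.5950) ≈ 0.8033
After a satellite scan='clouding': P(storm) = 0.7·0.8033 / (0.7·0.8033 + 0.2·0.1967) ≈ 0.9346

0.9346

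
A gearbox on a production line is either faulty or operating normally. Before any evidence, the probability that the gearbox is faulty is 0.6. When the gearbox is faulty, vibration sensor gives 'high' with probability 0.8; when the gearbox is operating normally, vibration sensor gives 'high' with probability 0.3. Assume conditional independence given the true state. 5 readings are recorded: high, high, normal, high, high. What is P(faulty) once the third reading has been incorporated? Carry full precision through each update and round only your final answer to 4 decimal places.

Apply Bayes' rule sequentially, carrying P(faulty) forward.
After 'high': P(faulty) = 0.8·0.6000 / (0.8·0.6000 + 0.3·0.4000) ≈ 0.8000
After 'high': P(faulty) = 0.8·0.8000 / (0.8·0.8000 + 0.3·0.2000) ≈ 0.9143
After 'normal': P(faulty) = 0.2·0.9143 / (0.2·0.9143 + 0.7·0.0857) ≈ 0.7529

0.7529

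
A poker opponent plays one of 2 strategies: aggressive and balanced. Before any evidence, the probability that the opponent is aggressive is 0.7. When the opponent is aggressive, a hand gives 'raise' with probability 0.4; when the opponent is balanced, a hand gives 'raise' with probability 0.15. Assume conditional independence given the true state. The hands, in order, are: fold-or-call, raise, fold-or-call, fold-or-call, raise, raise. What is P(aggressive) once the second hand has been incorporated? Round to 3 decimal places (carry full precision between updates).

0.815

After 'fold-or-call': P(aggressive) = 0.6·0.7000 / (0.6·0.7000 + 0.85·0.3000) ≈ 0.6222
After 'raise': P(aggressive) = 0.4·0.6222 / (0.4·0.6222 + 0.15·0.3778) ≈ 0.8145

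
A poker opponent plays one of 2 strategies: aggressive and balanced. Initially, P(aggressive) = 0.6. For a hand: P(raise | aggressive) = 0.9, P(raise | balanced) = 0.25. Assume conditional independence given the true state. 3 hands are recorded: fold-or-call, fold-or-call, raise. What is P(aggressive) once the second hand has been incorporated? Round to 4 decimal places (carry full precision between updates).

After 'fold-or-call': P(aggressive) = 0.1·0.6000 / (0.1·0.6000 + 0.75·0.4000) ≈ 0.1667
After 'fold-or-call': P(aggressive) = 0.1·0.1667 / (0.1·0.1667 + 0.75·0.8333) ≈ 0.0260

0.0260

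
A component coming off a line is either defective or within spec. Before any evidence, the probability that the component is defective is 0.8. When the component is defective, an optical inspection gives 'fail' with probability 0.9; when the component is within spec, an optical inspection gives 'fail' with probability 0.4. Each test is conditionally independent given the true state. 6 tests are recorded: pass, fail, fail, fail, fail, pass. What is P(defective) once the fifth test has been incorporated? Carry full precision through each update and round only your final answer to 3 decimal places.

0.945

After 'pass': P(defective) = 0.1·0.8000 / (0.1·0.8000 + 0.6·0.2000) ≈ 0.4000
After 'fail': P(defective) = 0.9·0.4000 / (0.9·0.4000 + 0.4·0.6000) ≈ 0.6000
After 'fail': P(defective) = 0.9·0.6000 / (0.9·0.6000 + 0.4·0.4000) ≈ 0.7714
After 'fail': P(defective) = 0.9·0.7714 / (0.9·0.7714 + 0.4·0.2286) ≈ 0.8836
After 'fail': P(defective) = 0.9·0.8836 / (0.9·0.8836 + 0.4·0.1164) ≈ 0.9447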